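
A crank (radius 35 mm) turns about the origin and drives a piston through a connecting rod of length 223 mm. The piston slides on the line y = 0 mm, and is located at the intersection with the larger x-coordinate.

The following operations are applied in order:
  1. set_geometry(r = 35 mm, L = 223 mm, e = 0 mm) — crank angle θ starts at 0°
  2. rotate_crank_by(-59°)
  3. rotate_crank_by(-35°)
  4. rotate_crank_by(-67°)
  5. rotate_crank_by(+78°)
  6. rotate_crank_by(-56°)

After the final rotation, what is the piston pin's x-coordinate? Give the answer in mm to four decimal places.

set_geometry: r = 35 mm, L = 223 mm, e = 0 mm; θ ← 0°
rotate_crank_by(-59°): θ ← 0° -59° = -59°
rotate_crank_by(-35°): θ ← -59° -35° = -94°
rotate_crank_by(-67°): θ ← -94° -67° = -161°
rotate_crank_by(+78°): θ ← -161° +78° = -83°
rotate_crank_by(-56°): θ ← -83° -56° = -139°
crank pin P = (r cos θ, r sin θ) = (-26.414835, -22.962066)
h = r sin θ − e = -22.962066 − 0 = -22.962066
x = r cos θ + √(L² − h²) = -26.414835 + √(49729.0 − 527.2565) = -26.414835 + 221.814660 = 195.399825

195.3998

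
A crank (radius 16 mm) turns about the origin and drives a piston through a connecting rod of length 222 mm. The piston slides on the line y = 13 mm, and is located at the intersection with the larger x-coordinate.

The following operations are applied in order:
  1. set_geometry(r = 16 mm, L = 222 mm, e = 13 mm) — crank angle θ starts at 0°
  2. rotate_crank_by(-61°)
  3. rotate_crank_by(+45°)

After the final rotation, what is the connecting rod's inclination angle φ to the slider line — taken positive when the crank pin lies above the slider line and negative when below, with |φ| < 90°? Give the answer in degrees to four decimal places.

-4.4980

set_geometry: r = 16 mm, L = 222 mm, e = 13 mm; θ ← 0°
rotate_crank_by(-61°): θ ← 0° -61° = -61°
rotate_crank_by(+45°): θ ← -61° +45° = -16°
crank pin P = (r cos θ, r sin θ) = (15.380187, -4.410198)
h = r sin θ − e = -4.410198 − 13 = -17.410198
sin φ = h / L = -17.410198 / 222 = -0.07842431
φ = arcsin(-0.07842431) = -4.498001°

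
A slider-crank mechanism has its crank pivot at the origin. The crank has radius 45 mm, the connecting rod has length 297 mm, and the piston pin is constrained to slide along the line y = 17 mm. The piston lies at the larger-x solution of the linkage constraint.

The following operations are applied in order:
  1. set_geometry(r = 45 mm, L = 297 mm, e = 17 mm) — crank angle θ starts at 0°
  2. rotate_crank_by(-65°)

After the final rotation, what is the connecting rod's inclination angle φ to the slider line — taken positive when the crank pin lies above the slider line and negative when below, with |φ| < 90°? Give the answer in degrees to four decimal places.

-11.2189

set_geometry: r = 45 mm, L = 297 mm, e = 17 mm; θ ← 0°
rotate_crank_by(-65°): θ ← 0° -65° = -65°
crank pin P = (r cos θ, r sin θ) = (19.017822, -40.783850)
h = r sin θ − e = -40.783850 − 17 = -57.783850
sin φ = h / L = -57.783850 / 297 = -0.19455842
φ = arcsin(-0.19455842) = -11.218929°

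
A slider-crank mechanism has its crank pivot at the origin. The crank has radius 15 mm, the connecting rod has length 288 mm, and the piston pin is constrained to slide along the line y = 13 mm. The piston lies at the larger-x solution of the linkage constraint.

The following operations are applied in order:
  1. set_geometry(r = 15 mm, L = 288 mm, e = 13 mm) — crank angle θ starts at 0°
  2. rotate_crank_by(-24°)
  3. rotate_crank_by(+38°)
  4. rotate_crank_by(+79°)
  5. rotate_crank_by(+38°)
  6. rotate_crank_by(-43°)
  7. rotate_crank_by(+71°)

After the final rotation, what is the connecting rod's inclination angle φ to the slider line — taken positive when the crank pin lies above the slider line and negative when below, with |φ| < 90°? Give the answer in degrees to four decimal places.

set_geometry: r = 15 mm, L = 288 mm, e = 13 mm; θ ← 0°
rotate_crank_by(-24°): θ ← 0° -24° = -24°
rotate_crank_by(+38°): θ ← -24° +38° = 14°
rotate_crank_by(+79°): θ ← 14° +79° = 93°
rotate_crank_by(+38°): θ ← 93° +38° = 131°
rotate_crank_by(-43°): θ ← 131° -43° = 88°
rotate_crank_by(+71°): θ ← 88° +71° = 159°
crank pin P = (r cos θ, r sin θ) = (-14.003706, 5.375519)
h = r sin θ − e = 5.375519 − 13 = -7.624481
sin φ = h / L = -7.624481 / 288 = -0.02647389
φ = arcsin(-0.02647389) = -1.517019°

-1.5170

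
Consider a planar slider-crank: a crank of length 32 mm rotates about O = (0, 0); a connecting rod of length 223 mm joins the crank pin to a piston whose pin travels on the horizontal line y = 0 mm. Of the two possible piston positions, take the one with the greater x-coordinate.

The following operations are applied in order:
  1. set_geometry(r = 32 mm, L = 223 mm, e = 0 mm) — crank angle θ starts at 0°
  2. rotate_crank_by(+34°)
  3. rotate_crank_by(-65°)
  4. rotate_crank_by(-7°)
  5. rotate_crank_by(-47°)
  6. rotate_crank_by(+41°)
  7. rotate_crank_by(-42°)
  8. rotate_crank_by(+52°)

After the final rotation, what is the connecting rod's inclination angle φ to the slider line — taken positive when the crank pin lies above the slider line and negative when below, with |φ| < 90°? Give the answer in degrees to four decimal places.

set_geometry: r = 32 mm, L = 223 mm, e = 0 mm; θ ← 0°
rotate_crank_by(+34°): θ ← 0° +34° = 34°
rotate_crank_by(-65°): θ ← 34° -65° = -31°
rotate_crank_by(-7°): θ ← -31° -7° = -38°
rotate_crank_by(-47°): θ ← -38° -47° = -85°
rotate_crank_by(+41°): θ ← -85° +41° = -44°
rotate_crank_by(-42°): θ ← -44° -42° = -86°
rotate_crank_by(+52°): θ ← -86° +52° = -34°
crank pin P = (r cos θ, r sin θ) = (26.529202, -17.894173)
h = r sin θ − e = -17.894173 − 0 = -17.894173
sin φ = h / L = -17.894173 / 223 = -0.08024293
φ = arcsin(-0.08024293) = -4.602529°

-4.6025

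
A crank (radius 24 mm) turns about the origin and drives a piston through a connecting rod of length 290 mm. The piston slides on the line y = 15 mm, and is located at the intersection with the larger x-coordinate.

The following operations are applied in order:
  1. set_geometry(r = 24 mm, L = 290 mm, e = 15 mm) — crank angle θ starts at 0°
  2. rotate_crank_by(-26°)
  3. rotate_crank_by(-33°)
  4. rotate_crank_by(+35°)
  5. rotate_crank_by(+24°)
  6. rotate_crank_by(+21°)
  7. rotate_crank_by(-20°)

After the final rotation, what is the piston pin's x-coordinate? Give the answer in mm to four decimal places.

313.6295

set_geometry: r = 24 mm, L = 290 mm, e = 15 mm; θ ← 0°
rotate_crank_by(-26°): θ ← 0° -26° = -26°
rotate_crank_by(-33°): θ ← -26° -33° = -59°
rotate_crank_by(+35°): θ ← -59° +35° = -24°
rotate_crank_by(+24°): θ ← -24° +24° = 0°
rotate_crank_by(+21°): θ ← 0° +21° = 21°
rotate_crank_by(-20°): θ ← 21° -20° = 1°
crank pin P = (r cos θ, r sin θ) = (23.996345, 0.418858)
h = r sin θ − e = 0.418858 − 15 = -14.581142
x = r cos θ + √(L² − h²) = 23.996345 + √(84100.0 − 212.6097) = 23.996345 + 289.633200 = 313.629544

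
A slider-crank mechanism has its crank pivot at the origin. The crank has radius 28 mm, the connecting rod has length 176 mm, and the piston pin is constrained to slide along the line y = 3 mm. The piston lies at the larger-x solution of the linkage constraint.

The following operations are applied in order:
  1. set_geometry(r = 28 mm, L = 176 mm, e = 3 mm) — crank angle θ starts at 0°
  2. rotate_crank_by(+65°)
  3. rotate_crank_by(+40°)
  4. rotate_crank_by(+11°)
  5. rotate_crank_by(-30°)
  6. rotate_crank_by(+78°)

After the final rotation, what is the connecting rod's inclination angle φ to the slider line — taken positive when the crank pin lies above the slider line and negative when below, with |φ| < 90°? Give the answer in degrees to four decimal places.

1.5361

set_geometry: r = 28 mm, L = 176 mm, e = 3 mm; θ ← 0°
rotate_crank_by(+65°): θ ← 0° +65° = 65°
rotate_crank_by(+40°): θ ← 65° +40° = 105°
rotate_crank_by(+11°): θ ← 105° +11° = 116°
rotate_crank_by(-30°): θ ← 116° -30° = 86°
rotate_crank_by(+78°): θ ← 86° +78° = 164°
crank pin P = (r cos θ, r sin θ) = (-26.915327, 7.717846)
h = r sin θ − e = 7.717846 − 3 = 4.717846
sin φ = h / L = 4.717846 / 176 = 0.02680594
φ = arcsin(0.02680594) = 1.536051°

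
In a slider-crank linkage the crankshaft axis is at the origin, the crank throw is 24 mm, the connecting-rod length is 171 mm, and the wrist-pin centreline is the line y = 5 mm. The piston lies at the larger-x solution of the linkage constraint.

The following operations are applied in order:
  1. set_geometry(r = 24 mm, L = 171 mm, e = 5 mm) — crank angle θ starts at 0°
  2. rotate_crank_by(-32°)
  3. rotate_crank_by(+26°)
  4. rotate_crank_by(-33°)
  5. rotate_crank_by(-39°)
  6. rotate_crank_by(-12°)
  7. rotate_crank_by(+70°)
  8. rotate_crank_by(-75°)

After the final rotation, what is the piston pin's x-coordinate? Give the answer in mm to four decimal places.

set_geometry: r = 24 mm, L = 171 mm, e = 5 mm; θ ← 0°
rotate_crank_by(-32°): θ ← 0° -32° = -32°
rotate_crank_by(+26°): θ ← -32° +26° = -6°
rotate_crank_by(-33°): θ ← -6° -33° = -39°
rotate_crank_by(-39°): θ ← -39° -39° = -78°
rotate_crank_by(-12°): θ ← -78° -12° = -90°
rotate_crank_by(+70°): θ ← -90° +70° = -20°
rotate_crank_by(-75°): θ ← -20° -75° = -95°
crank pin P = (r cos θ, r sin θ) = (-2.091738, -23.908673)
h = r sin θ − e = -23.908673 − 5 = -28.908673
x = r cos θ + √(L² − h²) = -2.091738 + √(29241.0 − 835.7114) = -2.091738 + 168.538686 = 166.446948

166.4469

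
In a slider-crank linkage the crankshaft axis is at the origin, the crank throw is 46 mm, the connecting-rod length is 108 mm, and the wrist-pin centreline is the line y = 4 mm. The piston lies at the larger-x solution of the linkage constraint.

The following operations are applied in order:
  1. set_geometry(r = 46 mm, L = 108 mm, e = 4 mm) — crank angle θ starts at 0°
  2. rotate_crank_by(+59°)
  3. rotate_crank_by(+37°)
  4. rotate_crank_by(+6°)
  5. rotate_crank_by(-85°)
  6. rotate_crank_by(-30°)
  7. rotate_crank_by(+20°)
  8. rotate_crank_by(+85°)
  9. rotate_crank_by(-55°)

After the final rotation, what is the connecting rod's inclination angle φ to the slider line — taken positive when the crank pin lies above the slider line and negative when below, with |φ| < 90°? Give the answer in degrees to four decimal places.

set_geometry: r = 46 mm, L = 108 mm, e = 4 mm; θ ← 0°
rotate_crank_by(+59°): θ ← 0° +59° = 59°
rotate_crank_by(+37°): θ ← 59° +37° = 96°
rotate_crank_by(+6°): θ ← 96° +6° = 102°
rotate_crank_by(-85°): θ ← 102° -85° = 17°
rotate_crank_by(-30°): θ ← 17° -30° = -13°
rotate_crank_by(+20°): θ ← -13° +20° = 7°
rotate_crank_by(+85°): θ ← 7° +85° = 92°
rotate_crank_by(-55°): θ ← 92° -55° = 37°
crank pin P = (r cos θ, r sin θ) = (36.737233, 27.683491)
h = r sin θ − e = 27.683491 − 4 = 23.683491
sin φ = h / L = 23.683491 / 108 = 0.21929158
φ = arcsin(0.21929158) = 12.667428°

12.6674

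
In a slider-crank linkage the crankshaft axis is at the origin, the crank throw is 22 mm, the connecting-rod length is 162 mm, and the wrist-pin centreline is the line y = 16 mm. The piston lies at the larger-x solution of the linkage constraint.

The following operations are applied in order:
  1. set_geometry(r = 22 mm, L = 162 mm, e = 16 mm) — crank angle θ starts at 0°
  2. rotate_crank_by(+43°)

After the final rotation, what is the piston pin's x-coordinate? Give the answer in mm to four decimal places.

set_geometry: r = 22 mm, L = 162 mm, e = 16 mm; θ ← 0°
rotate_crank_by(+43°): θ ← 0° +43° = 43°
crank pin P = (r cos θ, r sin θ) = (16.089781, 15.003964)
h = r sin θ − e = 15.003964 − 16 = -0.996036
x = r cos θ + √(L² − h²) = 16.089781 + √(26244.0 − 0.9921) = 16.089781 + 161.996938 = 178.086719

178.0867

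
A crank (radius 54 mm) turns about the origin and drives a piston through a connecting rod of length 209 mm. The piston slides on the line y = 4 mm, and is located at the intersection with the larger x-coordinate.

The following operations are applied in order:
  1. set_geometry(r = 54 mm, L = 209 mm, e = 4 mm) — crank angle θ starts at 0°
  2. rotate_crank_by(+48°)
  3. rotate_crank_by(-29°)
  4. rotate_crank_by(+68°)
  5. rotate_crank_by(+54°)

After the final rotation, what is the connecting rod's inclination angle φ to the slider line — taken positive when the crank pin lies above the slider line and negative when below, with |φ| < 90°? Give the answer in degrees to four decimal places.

set_geometry: r = 54 mm, L = 209 mm, e = 4 mm; θ ← 0°
rotate_crank_by(+48°): θ ← 0° +48° = 48°
rotate_crank_by(-29°): θ ← 48° -29° = 19°
rotate_crank_by(+68°): θ ← 19° +68° = 87°
rotate_crank_by(+54°): θ ← 87° +54° = 141°
crank pin P = (r cos θ, r sin θ) = (-41.965882, 33.983301)
h = r sin θ − e = 33.983301 − 4 = 29.983301
sin φ = h / L = 29.983301 / 209 = 0.14346077
φ = arcsin(0.14346077) = 8.248156°

8.2482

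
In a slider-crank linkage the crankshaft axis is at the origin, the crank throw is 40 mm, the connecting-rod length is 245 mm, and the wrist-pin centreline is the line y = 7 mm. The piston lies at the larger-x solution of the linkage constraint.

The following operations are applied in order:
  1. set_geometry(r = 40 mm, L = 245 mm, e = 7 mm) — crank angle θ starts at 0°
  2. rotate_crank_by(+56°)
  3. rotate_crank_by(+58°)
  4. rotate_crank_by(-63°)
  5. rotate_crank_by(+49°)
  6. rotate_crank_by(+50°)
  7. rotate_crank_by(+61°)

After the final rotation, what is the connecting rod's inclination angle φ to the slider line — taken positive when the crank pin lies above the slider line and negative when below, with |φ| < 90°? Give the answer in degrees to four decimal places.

set_geometry: r = 40 mm, L = 245 mm, e = 7 mm; θ ← 0°
rotate_crank_by(+56°): θ ← 0° +56° = 56°
rotate_crank_by(+58°): θ ← 56° +58° = 114°
rotate_crank_by(-63°): θ ← 114° -63° = 51°
rotate_crank_by(+49°): θ ← 51° +49° = 100°
rotate_crank_by(+50°): θ ← 100° +50° = 150°
rotate_crank_by(+61°): θ ← 150° +61° = 211°
crank pin P = (r cos θ, r sin θ) = (-34.286692, -20.601523)
h = r sin θ − e = -20.601523 − 7 = -27.601523
sin φ = h / L = -27.601523 / 245 = -0.11265928
φ = arcsin(-0.11265928) = -6.468634°

-6.4686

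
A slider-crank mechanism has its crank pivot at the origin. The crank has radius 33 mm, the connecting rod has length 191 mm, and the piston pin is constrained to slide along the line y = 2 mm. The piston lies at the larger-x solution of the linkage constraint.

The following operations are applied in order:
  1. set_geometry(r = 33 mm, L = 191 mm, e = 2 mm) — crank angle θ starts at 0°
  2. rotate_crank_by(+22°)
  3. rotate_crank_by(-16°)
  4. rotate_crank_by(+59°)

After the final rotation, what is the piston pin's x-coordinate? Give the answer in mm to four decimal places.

202.8965

set_geometry: r = 33 mm, L = 191 mm, e = 2 mm; θ ← 0°
rotate_crank_by(+22°): θ ← 0° +22° = 22°
rotate_crank_by(-16°): θ ← 22° -16° = 6°
rotate_crank_by(+59°): θ ← 6° +59° = 65°
crank pin P = (r cos θ, r sin θ) = (13.946403, 29.908157)
h = r sin θ − e = 29.908157 − 2 = 27.908157
x = r cos θ + √(L² − h²) = 13.946403 + √(36481.0 − 778.8652) = 13.946403 + 188.950085 = 202.896488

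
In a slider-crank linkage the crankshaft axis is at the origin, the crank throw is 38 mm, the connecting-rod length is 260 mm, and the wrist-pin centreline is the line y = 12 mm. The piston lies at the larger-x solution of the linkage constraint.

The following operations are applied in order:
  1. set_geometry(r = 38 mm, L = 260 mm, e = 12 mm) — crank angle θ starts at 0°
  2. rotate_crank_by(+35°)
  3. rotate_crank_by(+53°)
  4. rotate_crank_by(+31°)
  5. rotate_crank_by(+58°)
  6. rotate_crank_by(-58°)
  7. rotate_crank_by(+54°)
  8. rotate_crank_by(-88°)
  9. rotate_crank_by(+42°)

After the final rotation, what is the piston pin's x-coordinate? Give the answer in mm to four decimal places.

236.4828

set_geometry: r = 38 mm, L = 260 mm, e = 12 mm; θ ← 0°
rotate_crank_by(+35°): θ ← 0° +35° = 35°
rotate_crank_by(+53°): θ ← 35° +53° = 88°
rotate_crank_by(+31°): θ ← 88° +31° = 119°
rotate_crank_by(+58°): θ ← 119° +58° = 177°
rotate_crank_by(-58°): θ ← 177° -58° = 119°
rotate_crank_by(+54°): θ ← 119° +54° = 173°
rotate_crank_by(-88°): θ ← 173° -88° = 85°
rotate_crank_by(+42°): θ ← 85° +42° = 127°
crank pin P = (r cos θ, r sin θ) = (-22.868971, 30.348149)
h = r sin θ − e = 30.348149 − 12 = 18.348149
x = r cos θ + √(L² − h²) = -22.868971 + √(67600.0 − 336.6546) = -22.868971 + 259.351779 = 236.482808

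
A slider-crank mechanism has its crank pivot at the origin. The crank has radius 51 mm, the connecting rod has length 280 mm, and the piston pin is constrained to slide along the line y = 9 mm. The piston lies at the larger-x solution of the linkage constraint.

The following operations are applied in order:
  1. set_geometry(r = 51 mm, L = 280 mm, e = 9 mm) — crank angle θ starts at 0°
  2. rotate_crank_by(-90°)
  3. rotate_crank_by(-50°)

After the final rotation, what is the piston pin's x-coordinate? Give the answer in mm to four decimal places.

237.7968

set_geometry: r = 51 mm, L = 280 mm, e = 9 mm; θ ← 0°
rotate_crank_by(-90°): θ ← 0° -90° = -90°
rotate_crank_by(-50°): θ ← -90° -50° = -140°
crank pin P = (r cos θ, r sin θ) = (-39.068267, -32.782168)
h = r sin θ − e = -32.782168 − 9 = -41.782168
x = r cos θ + √(L² − h²) = -39.068267 + √(78400.0 − 1745.7496) = -39.068267 + 276.865040 = 237.796774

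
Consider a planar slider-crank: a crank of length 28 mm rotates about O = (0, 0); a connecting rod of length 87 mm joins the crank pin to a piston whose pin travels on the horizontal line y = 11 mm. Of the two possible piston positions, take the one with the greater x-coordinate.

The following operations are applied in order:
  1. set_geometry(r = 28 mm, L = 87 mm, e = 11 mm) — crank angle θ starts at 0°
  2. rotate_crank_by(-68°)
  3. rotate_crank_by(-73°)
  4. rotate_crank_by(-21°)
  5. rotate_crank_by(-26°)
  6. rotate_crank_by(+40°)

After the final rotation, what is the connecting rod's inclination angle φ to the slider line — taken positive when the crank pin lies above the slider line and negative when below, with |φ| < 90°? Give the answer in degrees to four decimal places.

set_geometry: r = 28 mm, L = 87 mm, e = 11 mm; θ ← 0°
rotate_crank_by(-68°): θ ← 0° -68° = -68°
rotate_crank_by(-73°): θ ← -68° -73° = -141°
rotate_crank_by(-21°): θ ← -141° -21° = -162°
rotate_crank_by(-26°): θ ← -162° -26° = -188°
rotate_crank_by(+40°): θ ← -188° +40° = -148°
crank pin P = (r cos θ, r sin θ) = (-23.745347, -14.837739)
h = r sin θ − e = -14.837739 − 11 = -25.837739
sin φ = h / L = -25.837739 / 87 = -0.29698551
φ = arcsin(-0.29698551) = -17.276636°

-17.2766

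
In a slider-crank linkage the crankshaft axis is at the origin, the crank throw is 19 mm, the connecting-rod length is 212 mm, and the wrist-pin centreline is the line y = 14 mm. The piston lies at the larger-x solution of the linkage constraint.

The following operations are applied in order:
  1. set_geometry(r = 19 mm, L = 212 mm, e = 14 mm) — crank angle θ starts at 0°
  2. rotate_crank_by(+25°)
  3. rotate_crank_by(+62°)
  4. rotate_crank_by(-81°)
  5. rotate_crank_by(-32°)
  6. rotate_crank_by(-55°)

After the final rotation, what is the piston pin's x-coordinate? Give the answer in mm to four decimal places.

212.4248

set_geometry: r = 19 mm, L = 212 mm, e = 14 mm; θ ← 0°
rotate_crank_by(+25°): θ ← 0° +25° = 25°
rotate_crank_by(+62°): θ ← 25° +62° = 87°
rotate_crank_by(-81°): θ ← 87° -81° = 6°
rotate_crank_by(-32°): θ ← 6° -32° = -26°
rotate_crank_by(-55°): θ ← -26° -55° = -81°
crank pin P = (r cos θ, r sin θ) = (2.972255, -18.766078)
h = r sin θ − e = -18.766078 − 14 = -32.766078
x = r cos θ + √(L² − h²) = 2.972255 + √(44944.0 − 1073.6159) = 2.972255 + 209.452582 = 212.424837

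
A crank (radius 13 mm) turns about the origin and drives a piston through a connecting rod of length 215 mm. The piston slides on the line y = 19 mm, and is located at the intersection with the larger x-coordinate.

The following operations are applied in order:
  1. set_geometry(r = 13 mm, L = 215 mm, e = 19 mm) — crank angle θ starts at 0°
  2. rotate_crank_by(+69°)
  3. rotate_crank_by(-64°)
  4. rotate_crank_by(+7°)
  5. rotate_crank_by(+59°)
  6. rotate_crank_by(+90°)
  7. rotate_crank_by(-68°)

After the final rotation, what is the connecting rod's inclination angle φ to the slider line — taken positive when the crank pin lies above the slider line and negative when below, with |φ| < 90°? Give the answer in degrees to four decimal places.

set_geometry: r = 13 mm, L = 215 mm, e = 19 mm; θ ← 0°
rotate_crank_by(+69°): θ ← 0° +69° = 69°
rotate_crank_by(-64°): θ ← 69° -64° = 5°
rotate_crank_by(+7°): θ ← 5° +7° = 12°
rotate_crank_by(+59°): θ ← 12° +59° = 71°
rotate_crank_by(+90°): θ ← 71° +90° = 161°
rotate_crank_by(-68°): θ ← 161° -68° = 93°
crank pin P = (r cos θ, r sin θ) = (-0.680367, 12.982184)
h = r sin θ − e = 12.982184 − 19 = -6.017816
sin φ = h / L = -6.017816 / 215 = -0.02798984
φ = arcsin(-0.02798984) = -1.603909°

-1.6039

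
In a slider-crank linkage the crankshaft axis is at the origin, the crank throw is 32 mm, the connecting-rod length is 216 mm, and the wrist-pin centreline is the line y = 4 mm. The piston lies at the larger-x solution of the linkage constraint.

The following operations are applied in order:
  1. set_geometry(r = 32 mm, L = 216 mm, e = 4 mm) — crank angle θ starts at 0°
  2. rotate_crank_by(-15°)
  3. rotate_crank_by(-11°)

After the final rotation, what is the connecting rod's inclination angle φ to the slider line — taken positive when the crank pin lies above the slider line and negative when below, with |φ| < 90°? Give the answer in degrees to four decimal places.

set_geometry: r = 32 mm, L = 216 mm, e = 4 mm; θ ← 0°
rotate_crank_by(-15°): θ ← 0° -15° = -15°
rotate_crank_by(-11°): θ ← -15° -11° = -26°
crank pin P = (r cos θ, r sin θ) = (28.761409, -14.027877)
h = r sin θ − e = -14.027877 − 4 = -18.027877
sin φ = h / L = -18.027877 / 216 = -0.08346239
φ = arcsin(-0.08346239) = -4.787612°

-4.7876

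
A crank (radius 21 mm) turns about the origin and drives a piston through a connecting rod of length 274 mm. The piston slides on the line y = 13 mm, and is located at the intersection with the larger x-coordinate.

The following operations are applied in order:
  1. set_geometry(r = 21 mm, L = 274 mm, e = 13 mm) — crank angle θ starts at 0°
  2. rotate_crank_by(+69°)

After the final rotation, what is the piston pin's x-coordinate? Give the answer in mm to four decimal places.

set_geometry: r = 21 mm, L = 274 mm, e = 13 mm; θ ← 0°
rotate_crank_by(+69°): θ ← 0° +69° = 69°
crank pin P = (r cos θ, r sin θ) = (7.525727, 19.605189)
h = r sin θ − e = 19.605189 − 13 = 6.605189
x = r cos θ + √(L² − h²) = 7.525727 + √(75076.0 − 43.6285) = 7.525727 + 273.920374 = 281.446101

281.4461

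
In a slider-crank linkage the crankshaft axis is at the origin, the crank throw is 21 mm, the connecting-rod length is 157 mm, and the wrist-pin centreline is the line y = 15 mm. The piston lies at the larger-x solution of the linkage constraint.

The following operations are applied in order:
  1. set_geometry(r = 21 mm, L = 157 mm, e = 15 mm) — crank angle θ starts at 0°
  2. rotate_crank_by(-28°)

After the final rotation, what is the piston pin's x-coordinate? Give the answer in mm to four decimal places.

173.5614

set_geometry: r = 21 mm, L = 157 mm, e = 15 mm; θ ← 0°
rotate_crank_by(-28°): θ ← 0° -28° = -28°
crank pin P = (r cos θ, r sin θ) = (18.541899, -9.858903)
h = r sin θ − e = -9.858903 − 15 = -24.858903
x = r cos θ + √(L² − h²) = 18.541899 + √(24649.0 − 617.9650) = 18.541899 + 155.019466 = 173.561366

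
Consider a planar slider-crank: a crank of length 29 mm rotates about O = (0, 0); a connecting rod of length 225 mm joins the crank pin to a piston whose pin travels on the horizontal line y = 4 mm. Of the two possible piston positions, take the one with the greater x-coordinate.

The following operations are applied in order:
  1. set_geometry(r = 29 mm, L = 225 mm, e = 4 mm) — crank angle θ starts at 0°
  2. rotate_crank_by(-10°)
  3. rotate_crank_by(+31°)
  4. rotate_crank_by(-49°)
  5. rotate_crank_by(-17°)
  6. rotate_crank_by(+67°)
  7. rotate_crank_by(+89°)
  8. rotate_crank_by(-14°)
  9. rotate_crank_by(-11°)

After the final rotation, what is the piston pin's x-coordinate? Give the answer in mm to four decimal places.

set_geometry: r = 29 mm, L = 225 mm, e = 4 mm; θ ← 0°
rotate_crank_by(-10°): θ ← 0° -10° = -10°
rotate_crank_by(+31°): θ ← -10° +31° = 21°
rotate_crank_by(-49°): θ ← 21° -49° = -28°
rotate_crank_by(-17°): θ ← -28° -17° = -45°
rotate_crank_by(+67°): θ ← -45° +67° = 22°
rotate_crank_by(+89°): θ ← 22° +89° = 111°
rotate_crank_by(-14°): θ ← 111° -14° = 97°
rotate_crank_by(-11°): θ ← 97° -11° = 86°
crank pin P = (r cos θ, r sin θ) = (2.022938, 28.929357)
h = r sin θ − e = 28.929357 − 4 = 24.929357
x = r cos θ + √(L² − h²) = 2.022938 + √(50625.0 − 621.4729) = 2.022938 + 223.614685 = 225.637622

225.6376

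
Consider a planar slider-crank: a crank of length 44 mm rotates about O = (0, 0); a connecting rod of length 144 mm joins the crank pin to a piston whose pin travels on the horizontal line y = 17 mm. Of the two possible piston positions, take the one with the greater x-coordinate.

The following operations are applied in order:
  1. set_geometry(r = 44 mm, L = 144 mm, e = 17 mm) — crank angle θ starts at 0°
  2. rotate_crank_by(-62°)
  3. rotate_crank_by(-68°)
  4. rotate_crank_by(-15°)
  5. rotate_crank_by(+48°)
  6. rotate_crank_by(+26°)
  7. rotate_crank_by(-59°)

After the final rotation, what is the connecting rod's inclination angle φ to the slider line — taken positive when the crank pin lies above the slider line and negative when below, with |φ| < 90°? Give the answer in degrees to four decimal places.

-20.6173

set_geometry: r = 44 mm, L = 144 mm, e = 17 mm; θ ← 0°
rotate_crank_by(-62°): θ ← 0° -62° = -62°
rotate_crank_by(-68°): θ ← -62° -68° = -130°
rotate_crank_by(-15°): θ ← -130° -15° = -145°
rotate_crank_by(+48°): θ ← -145° +48° = -97°
rotate_crank_by(+26°): θ ← -97° +26° = -71°
rotate_crank_by(-59°): θ ← -71° -59° = -130°
crank pin P = (r cos θ, r sin θ) = (-28.282655, -33.705955)
h = r sin θ − e = -33.705955 − 17 = -50.705955
sin φ = h / L = -50.705955 / 144 = -0.35212469
φ = arcsin(-0.35212469) = -20.617326°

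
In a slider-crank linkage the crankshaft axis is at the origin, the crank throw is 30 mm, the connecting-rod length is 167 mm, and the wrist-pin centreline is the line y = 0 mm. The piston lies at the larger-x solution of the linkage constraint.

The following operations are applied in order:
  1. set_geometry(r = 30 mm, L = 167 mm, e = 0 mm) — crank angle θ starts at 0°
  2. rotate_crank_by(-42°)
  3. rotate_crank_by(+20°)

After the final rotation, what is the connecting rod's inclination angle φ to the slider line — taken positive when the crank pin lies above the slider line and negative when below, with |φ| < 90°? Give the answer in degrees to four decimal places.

-3.8586

set_geometry: r = 30 mm, L = 167 mm, e = 0 mm; θ ← 0°
rotate_crank_by(-42°): θ ← 0° -42° = -42°
rotate_crank_by(+20°): θ ← -42° +20° = -22°
crank pin P = (r cos θ, r sin θ) = (27.815516, -11.238198)
h = r sin θ − e = -11.238198 − 0 = -11.238198
sin φ = h / L = -11.238198 / 167 = -0.06729460
φ = arcsin(-0.06729460) = -3.858613°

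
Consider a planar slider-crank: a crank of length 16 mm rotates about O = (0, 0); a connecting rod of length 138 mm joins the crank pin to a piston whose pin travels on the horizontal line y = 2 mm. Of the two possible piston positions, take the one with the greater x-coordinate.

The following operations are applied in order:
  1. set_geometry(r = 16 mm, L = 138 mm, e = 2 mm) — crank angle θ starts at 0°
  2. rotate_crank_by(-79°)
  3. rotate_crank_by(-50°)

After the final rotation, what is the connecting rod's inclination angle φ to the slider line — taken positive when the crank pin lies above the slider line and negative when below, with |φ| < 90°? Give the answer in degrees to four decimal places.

set_geometry: r = 16 mm, L = 138 mm, e = 2 mm; θ ← 0°
rotate_crank_by(-79°): θ ← 0° -79° = -79°
rotate_crank_by(-50°): θ ← -79° -50° = -129°
crank pin P = (r cos θ, r sin θ) = (-10.069126, -12.434335)
h = r sin θ − e = -12.434335 − 2 = -14.434335
sin φ = h / L = -14.434335 / 138 = -0.10459663
φ = arcsin(-0.10459663) = -6.003927°

-6.0039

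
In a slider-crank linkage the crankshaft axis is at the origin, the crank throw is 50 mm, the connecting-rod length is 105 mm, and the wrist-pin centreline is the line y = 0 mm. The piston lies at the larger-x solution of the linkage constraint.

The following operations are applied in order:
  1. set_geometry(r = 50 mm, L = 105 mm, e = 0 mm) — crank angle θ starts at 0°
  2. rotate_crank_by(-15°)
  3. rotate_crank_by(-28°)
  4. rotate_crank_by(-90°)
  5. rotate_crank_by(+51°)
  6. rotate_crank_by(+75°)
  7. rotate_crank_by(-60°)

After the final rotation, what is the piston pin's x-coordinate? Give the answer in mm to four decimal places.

113.9117

set_geometry: r = 50 mm, L = 105 mm, e = 0 mm; θ ← 0°
rotate_crank_by(-15°): θ ← 0° -15° = -15°
rotate_crank_by(-28°): θ ← -15° -28° = -43°
rotate_crank_by(-90°): θ ← -43° -90° = -133°
rotate_crank_by(+51°): θ ← -133° +51° = -82°
rotate_crank_by(+75°): θ ← -82° +75° = -7°
rotate_crank_by(-60°): θ ← -7° -60° = -67°
crank pin P = (r cos θ, r sin θ) = (19.536556, -46.025243)
h = r sin θ − e = -46.025243 − 0 = -46.025243
x = r cos θ + √(L² − h²) = 19.536556 + √(11025.0 − 2118.3230) = 19.536556 + 94.375193 = 113.911749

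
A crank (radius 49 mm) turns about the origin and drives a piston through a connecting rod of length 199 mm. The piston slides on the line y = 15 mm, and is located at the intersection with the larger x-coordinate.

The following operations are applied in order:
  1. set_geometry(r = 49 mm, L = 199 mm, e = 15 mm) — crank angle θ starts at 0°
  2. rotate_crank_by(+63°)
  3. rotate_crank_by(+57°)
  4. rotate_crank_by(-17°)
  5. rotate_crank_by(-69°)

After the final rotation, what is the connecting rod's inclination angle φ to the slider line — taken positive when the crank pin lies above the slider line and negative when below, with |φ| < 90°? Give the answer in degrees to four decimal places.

set_geometry: r = 49 mm, L = 199 mm, e = 15 mm; θ ← 0°
rotate_crank_by(+63°): θ ← 0° +63° = 63°
rotate_crank_by(+57°): θ ← 63° +57° = 120°
rotate_crank_by(-17°): θ ← 120° -17° = 103°
rotate_crank_by(-69°): θ ← 103° -69° = 34°
crank pin P = (r cos θ, r sin θ) = (40.622841, 27.400452)
h = r sin θ − e = 27.400452 − 15 = 12.400452
sin φ = h / L = 12.400452 / 199 = 0.06231383
φ = arcsin(0.06231383) = 3.572634°

3.5726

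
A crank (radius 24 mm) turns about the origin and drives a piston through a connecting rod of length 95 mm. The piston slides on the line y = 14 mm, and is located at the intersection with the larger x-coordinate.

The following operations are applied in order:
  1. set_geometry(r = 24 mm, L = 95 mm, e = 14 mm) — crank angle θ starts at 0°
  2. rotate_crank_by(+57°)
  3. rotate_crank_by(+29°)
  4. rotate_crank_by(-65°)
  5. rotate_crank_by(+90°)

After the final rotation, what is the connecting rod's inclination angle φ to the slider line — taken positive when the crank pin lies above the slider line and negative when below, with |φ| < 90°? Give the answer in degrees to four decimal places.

5.0764

set_geometry: r = 24 mm, L = 95 mm, e = 14 mm; θ ← 0°
rotate_crank_by(+57°): θ ← 0° +57° = 57°
rotate_crank_by(+29°): θ ← 57° +29° = 86°
rotate_crank_by(-65°): θ ← 86° -65° = 21°
rotate_crank_by(+90°): θ ← 21° +90° = 111°
crank pin P = (r cos θ, r sin θ) = (-8.600831, 22.405930)
h = r sin θ − e = 22.405930 − 14 = 8.405930
sin φ = h / L = 8.405930 / 95 = 0.08848348
φ = arcsin(0.08848348) = 5.076369°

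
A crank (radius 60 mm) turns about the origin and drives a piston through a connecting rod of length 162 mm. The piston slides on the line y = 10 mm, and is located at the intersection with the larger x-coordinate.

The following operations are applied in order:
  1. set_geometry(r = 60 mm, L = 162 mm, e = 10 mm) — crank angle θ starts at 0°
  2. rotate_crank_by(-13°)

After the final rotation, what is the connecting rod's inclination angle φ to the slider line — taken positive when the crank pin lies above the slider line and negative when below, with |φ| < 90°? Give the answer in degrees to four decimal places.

set_geometry: r = 60 mm, L = 162 mm, e = 10 mm; θ ← 0°
rotate_crank_by(-13°): θ ← 0° -13° = -13°
crank pin P = (r cos θ, r sin θ) = (58.462204, -13.497063)
h = r sin θ − e = -13.497063 − 10 = -23.497063
sin φ = h / L = -23.497063 / 162 = -0.14504360
φ = arcsin(-0.14504360) = -8.339804°

-8.3398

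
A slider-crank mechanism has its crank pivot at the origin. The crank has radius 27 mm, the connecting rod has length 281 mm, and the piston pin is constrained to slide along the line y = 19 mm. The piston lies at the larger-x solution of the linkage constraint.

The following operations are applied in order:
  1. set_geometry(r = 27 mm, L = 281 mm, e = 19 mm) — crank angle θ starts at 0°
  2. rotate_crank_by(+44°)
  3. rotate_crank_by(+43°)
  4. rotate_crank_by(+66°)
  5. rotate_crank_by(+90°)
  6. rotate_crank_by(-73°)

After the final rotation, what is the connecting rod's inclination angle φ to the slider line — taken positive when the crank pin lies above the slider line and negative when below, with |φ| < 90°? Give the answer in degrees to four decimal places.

set_geometry: r = 27 mm, L = 281 mm, e = 19 mm; θ ← 0°
rotate_crank_by(+44°): θ ← 0° +44° = 44°
rotate_crank_by(+43°): θ ← 44° +43° = 87°
rotate_crank_by(+66°): θ ← 87° +66° = 153°
rotate_crank_by(+90°): θ ← 153° +90° = 243°
rotate_crank_by(-73°): θ ← 243° -73° = 170°
crank pin P = (r cos θ, r sin θ) = (-26.589809, 4.688501)
h = r sin θ − e = 4.688501 − 19 = -14.311499
sin φ = h / L = -14.311499 / 281 = -0.05093060
φ = arcsin(-0.05093060) = -2.919372°

-2.9194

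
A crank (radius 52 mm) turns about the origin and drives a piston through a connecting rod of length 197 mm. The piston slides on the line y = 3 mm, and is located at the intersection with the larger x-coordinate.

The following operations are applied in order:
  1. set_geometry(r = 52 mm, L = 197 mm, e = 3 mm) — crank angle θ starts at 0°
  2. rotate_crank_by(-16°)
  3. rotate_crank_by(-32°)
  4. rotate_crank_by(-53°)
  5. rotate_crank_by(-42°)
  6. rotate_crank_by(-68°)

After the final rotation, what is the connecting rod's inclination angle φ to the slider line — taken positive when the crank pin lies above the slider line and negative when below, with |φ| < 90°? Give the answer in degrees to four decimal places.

set_geometry: r = 52 mm, L = 197 mm, e = 3 mm; θ ← 0°
rotate_crank_by(-16°): θ ← 0° -16° = -16°
rotate_crank_by(-32°): θ ← -16° -32° = -48°
rotate_crank_by(-53°): θ ← -48° -53° = -101°
rotate_crank_by(-42°): θ ← -101° -42° = -143°
rotate_crank_by(-68°): θ ← -143° -68° = -211°
crank pin P = (r cos θ, r sin θ) = (-44.572700, 26.781980)
h = r sin θ − e = 26.781980 − 3 = 23.781980
sin φ = h / L = 23.781980 / 197 = 0.12072071
φ = arcsin(0.12072071) = 6.933699°

6.9337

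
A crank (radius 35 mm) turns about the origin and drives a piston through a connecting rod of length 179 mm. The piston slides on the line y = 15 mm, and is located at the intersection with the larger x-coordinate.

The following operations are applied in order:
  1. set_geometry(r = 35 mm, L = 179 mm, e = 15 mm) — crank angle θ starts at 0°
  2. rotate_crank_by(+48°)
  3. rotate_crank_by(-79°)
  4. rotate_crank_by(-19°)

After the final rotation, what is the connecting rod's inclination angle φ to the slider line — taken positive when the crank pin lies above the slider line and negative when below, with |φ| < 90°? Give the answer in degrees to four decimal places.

set_geometry: r = 35 mm, L = 179 mm, e = 15 mm; θ ← 0°
rotate_crank_by(+48°): θ ← 0° +48° = 48°
rotate_crank_by(-79°): θ ← 48° -79° = -31°
rotate_crank_by(-19°): θ ← -31° -19° = -50°
crank pin P = (r cos θ, r sin θ) = (22.497566, -26.811556)
h = r sin θ − e = -26.811556 − 15 = -41.811556
sin φ = h / L = -41.811556 / 179 = -0.23358411
φ = arcsin(-0.23358411) = -13.508176°

-13.5082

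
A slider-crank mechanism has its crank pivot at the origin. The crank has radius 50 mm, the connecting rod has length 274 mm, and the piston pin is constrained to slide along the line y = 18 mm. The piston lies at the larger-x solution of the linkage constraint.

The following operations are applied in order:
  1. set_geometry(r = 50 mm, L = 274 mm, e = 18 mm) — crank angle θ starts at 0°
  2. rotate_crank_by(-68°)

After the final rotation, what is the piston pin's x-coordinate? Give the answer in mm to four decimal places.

285.0645

set_geometry: r = 50 mm, L = 274 mm, e = 18 mm; θ ← 0°
rotate_crank_by(-68°): θ ← 0° -68° = -68°
crank pin P = (r cos θ, r sin θ) = (18.730330, -46.359193)
h = r sin θ − e = -46.359193 − 18 = -64.359193
x = r cos θ + √(L² − h²) = 18.730330 + √(75076.0 − 4142.1057) = 18.730330 + 266.334178 = 285.064508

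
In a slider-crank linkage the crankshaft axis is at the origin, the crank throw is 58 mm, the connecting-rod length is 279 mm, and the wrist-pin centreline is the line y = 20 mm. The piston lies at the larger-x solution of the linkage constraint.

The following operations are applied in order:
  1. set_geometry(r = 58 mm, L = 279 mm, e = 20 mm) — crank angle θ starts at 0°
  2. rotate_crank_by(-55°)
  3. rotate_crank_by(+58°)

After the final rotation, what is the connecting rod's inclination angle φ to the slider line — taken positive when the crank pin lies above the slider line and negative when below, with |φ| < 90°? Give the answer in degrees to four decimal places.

set_geometry: r = 58 mm, L = 279 mm, e = 20 mm; θ ← 0°
rotate_crank_by(-55°): θ ← 0° -55° = -55°
rotate_crank_by(+58°): θ ← -55° +58° = 3°
crank pin P = (r cos θ, r sin θ) = (57.920513, 3.035485)
h = r sin θ − e = 3.035485 − 20 = -16.964515
sin φ = h / L = -16.964515 / 279 = -0.06080471
φ = arcsin(-0.06080471) = -3.486004°

-3.4860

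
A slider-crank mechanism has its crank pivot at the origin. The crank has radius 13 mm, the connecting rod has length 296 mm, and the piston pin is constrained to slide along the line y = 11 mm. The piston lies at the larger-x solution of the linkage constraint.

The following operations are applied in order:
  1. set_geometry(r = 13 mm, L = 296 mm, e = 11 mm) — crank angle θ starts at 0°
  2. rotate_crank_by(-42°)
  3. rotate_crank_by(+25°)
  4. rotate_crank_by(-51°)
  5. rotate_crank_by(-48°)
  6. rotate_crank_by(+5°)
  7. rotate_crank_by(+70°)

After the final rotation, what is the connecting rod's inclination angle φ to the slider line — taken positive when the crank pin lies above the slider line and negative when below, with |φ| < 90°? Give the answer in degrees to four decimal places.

set_geometry: r = 13 mm, L = 296 mm, e = 11 mm; θ ← 0°
rotate_crank_by(-42°): θ ← 0° -42° = -42°
rotate_crank_by(+25°): θ ← -42° +25° = -17°
rotate_crank_by(-51°): θ ← -17° -51° = -68°
rotate_crank_by(-48°): θ ← -68° -48° = -116°
rotate_crank_by(+5°): θ ← -116° +5° = -111°
rotate_crank_by(+70°): θ ← -111° +70° = -41°
crank pin P = (r cos θ, r sin θ) = (9.811225, -8.528767)
h = r sin θ − e = -8.528767 − 11 = -19.528767
sin φ = h / L = -19.528767 / 296 = -0.06597557
φ = arcsin(-0.06597557) = -3.782869°

-3.7829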